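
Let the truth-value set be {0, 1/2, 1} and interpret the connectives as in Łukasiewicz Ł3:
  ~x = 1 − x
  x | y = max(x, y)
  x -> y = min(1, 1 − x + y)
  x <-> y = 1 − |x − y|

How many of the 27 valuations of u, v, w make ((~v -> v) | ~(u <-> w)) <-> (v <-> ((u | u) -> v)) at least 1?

value 1: 16 assignments (counts)
value 1/2: 9 assignments
value 0: 2 assignments
So 16 of the 27 assignments meet the threshold.

16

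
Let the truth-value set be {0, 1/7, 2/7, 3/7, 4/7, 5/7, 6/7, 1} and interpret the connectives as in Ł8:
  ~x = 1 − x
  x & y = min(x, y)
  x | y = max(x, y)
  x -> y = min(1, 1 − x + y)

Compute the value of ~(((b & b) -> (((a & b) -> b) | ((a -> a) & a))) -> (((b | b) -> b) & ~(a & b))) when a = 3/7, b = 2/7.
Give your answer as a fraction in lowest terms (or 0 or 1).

2/7

b & b = 2/7 & 2/7 = 2/7
a & b = 3/7 & 2/7 = 2/7
(a & b) -> b = 2/7 -> 2/7 = 1
a -> a = 3/7 -> 3/7 = 1
(a -> a) & a = 1 & 3/7 = 3/7
((a & b) -> b) | ((a -> a) & a) = 1 | 3/7 = 1
(b & b) -> (((a & b) -> b) | ((a -> a) & a)) = 2/7 -> 1 = 1
b | b = 2/7 | 2/7 = 2/7
(b | b) -> b = 2/7 -> 2/7 = 1
a & b = 3/7 & 2/7 = 2/7
~(a & b) = ~2/7 = 5/7
((b | b) -> b) & ~(a & b) = 1 & 5/7 = 5/7
((b & b) -> (((a & b) -> b) | ((a -> a) & a))) -> (((b | b) -> b) & ~(a & b)) = 1 -> 5/7 = 5/7
~(((b & b) -> (((a & b) -> b) | ((a -> a) & a))) -> (((b | b) -> b) & ~(a & b))) = ~5/7 = 2/7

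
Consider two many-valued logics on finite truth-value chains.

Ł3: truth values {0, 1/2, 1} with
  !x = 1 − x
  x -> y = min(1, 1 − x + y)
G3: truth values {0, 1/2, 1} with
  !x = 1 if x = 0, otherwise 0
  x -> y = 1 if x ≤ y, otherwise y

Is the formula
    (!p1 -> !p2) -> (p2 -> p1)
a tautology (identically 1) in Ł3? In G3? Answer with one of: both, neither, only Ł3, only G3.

In Ł3: every assignment gives 1 — tautology.
In G3: at p1 = 1/2, p2 = 1 the value is 1/2 — not a tautology.

only Ł3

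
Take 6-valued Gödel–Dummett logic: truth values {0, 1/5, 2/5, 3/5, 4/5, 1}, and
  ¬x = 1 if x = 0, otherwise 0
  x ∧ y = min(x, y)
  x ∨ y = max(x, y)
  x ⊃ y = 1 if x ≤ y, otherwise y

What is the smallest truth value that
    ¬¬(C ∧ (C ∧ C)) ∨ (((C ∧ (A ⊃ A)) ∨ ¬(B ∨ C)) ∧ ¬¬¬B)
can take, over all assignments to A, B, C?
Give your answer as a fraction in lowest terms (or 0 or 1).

0

Take A = 0, B = 1/5, C = 0:
C ∧ C = 0 ∧ 0 = 0
C ∧ (C ∧ C) = 0 ∧ 0 = 0
¬(C ∧ (C ∧ C)) = ¬0 = 1
¬¬(C ∧ (C ∧ C)) = ¬1 = 0
A ⊃ A = 0 ⊃ 0 = 1
C ∧ (A ⊃ A) = 0 ∧ 1 = 0
B ∨ C = 1/5 ∨ 0 = 1/5
¬(B ∨ C) = ¬1/5 = 0
(C ∧ (A ⊃ A)) ∨ ¬(B ∨ C) = 0 ∨ 0 = 0
¬B = ¬1/5 = 0
¬¬B = ¬0 = 1
¬¬¬B = ¬1 = 0
((C ∧ (A ⊃ A)) ∨ ¬(B ∨ C)) ∧ ¬¬¬B = 0 ∧ 0 = 0
¬¬(C ∧ (C ∧ C)) ∨ (((C ∧ (A ⊃ A)) ∨ ¬(B ∨ C)) ∧ ¬¬¬B) = 0 ∨ 0 = 0
No assignment yields a value below 0, so this is the minimum.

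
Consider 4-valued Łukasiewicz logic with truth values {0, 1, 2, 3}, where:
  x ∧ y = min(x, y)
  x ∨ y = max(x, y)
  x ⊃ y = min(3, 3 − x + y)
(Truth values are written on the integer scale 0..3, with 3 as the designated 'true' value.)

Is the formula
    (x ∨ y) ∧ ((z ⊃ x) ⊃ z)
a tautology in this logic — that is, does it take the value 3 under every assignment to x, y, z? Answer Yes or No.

Counterexample: take x = 0, y = 0, z = 0.
x ∨ y = 0 ∨ 0 = 0
z ⊃ x = 0 ⊃ 0 = 3
(z ⊃ x) ⊃ z = 3 ⊃ 0 = 0
(x ∨ y) ∧ ((z ⊃ x) ⊃ z) = 0 ∧ 0 = 0
This gives 0 ≠ 3.

No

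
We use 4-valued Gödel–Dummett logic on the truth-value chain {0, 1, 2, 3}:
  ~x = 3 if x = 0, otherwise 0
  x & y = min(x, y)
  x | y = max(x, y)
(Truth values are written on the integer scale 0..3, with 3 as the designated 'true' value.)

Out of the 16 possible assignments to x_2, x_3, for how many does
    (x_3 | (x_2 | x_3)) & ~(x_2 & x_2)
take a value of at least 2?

2

x_2 = 0, x_3 = 0 ↦ 0  <
x_2 = 0, x_3 = 1 ↦ 1  <
x_2 = 0, x_3 = 2 ↦ 2  ≥
x_2 = 0, x_3 = 3 ↦ 3  ≥
x_2 = 1, x_3 = 0 ↦ 0  <
x_2 = 1, x_3 = 1 ↦ 0  <
x_2 = 1, x_3 = 2 ↦ 0  <
x_2 = 1, x_3 = 3 ↦ 0  <
x_2 = 2, x_3 = 0 ↦ 0  <
x_2 = 2, x_3 = 1 ↦ 0  <
x_2 = 2, x_3 = 2 ↦ 0  <
x_2 = 2, x_3 = 3 ↦ 0  <
x_2 = 3, x_3 = 0 ↦ 0  <
x_2 = 3, x_3 = 1 ↦ 0  <
x_2 = 3, x_3 = 2 ↦ 0  <
x_2 = 3, x_3 = 3 ↦ 0  <
So 2 of the 16 assignments meet the threshold.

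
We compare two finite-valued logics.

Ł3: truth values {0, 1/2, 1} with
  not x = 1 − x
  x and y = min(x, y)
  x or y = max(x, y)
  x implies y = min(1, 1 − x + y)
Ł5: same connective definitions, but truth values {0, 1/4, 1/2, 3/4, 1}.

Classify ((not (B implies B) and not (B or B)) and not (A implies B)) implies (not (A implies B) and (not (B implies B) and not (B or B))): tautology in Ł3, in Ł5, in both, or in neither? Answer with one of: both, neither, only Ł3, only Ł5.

In Ł3: every assignment gives 1 — tautology.
In Ł5: every assignment gives 1 — tautology.

both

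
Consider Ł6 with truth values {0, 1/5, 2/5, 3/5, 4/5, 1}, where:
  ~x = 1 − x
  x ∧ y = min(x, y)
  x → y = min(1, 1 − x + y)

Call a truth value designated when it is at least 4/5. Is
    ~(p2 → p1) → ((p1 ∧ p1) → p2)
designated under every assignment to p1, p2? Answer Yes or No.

At p1 = 0, p2 = 3/5, for instance:
p2 → p1 = 3/5 → 0 = 2/5
~(p2 → p1) = ~2/5 = 3/5
p1 ∧ p1 = 0 ∧ 0 = 0
(p1 ∧ p1) → p2 = 0 → 3/5 = 1
~(p2 → p1) → ((p1 ∧ p1) → p2) = 3/5 → 1 = 1
and checking the remaining 35 assignments likewise gives ≥ 4/5 in every case.

Yes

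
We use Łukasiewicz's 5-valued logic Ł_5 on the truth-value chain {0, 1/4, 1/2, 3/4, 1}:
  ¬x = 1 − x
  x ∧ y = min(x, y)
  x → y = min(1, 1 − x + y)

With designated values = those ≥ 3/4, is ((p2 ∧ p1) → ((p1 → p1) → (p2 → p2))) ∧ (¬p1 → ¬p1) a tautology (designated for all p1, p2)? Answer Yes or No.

At p1 = 1, p2 = 1/4, for instance:
p2 ∧ p1 = 1/4 ∧ 1 = 1/4
p1 → p1 = 1 → 1 = 1
p2 → p2 = 1/4 → 1/4 = 1
(p1 → p1) → (p2 → p2) = 1 → 1 = 1
(p2 ∧ p1) → ((p1 → p1) → (p2 → p2)) = 1/4 → 1 = 1
¬p1 = ¬1 = 0
¬p1 = ¬1 = 0
¬p1 → ¬p1 = 0 → 0 = 1
((p2 ∧ p1) → ((p1 → p1) → (p2 → p2))) ∧ (¬p1 → ¬p1) = 1 ∧ 1 = 1
and checking the remaining 24 assignments likewise gives ≥ 3/4 in every case.

Yes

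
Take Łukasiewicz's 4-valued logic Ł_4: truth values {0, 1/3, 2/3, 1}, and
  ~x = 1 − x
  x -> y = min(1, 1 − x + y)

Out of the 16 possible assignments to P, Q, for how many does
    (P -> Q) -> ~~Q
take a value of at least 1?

P = 0, Q = 0 ↦ 0  <
P = 0, Q = 1/3 ↦ 1/3  <
P = 0, Q = 2/3 ↦ 2/3  <
P = 0, Q = 1 ↦ 1  ≥
P = 1/3, Q = 0 ↦ 1/3  <
P = 1/3, Q = 1/3 ↦ 1/3  <
P = 1/3, Q = 2/3 ↦ 2/3  <
P = 1/3, Q = 1 ↦ 1  ≥
P = 2/3, Q = 0 ↦ 2/3  <
P = 2/3, Q = 1/3 ↦ 2/3  <
P = 2/3, Q = 2/3 ↦ 2/3  <
P = 2/3, Q = 1 ↦ 1  ≥
P = 1, Q = 0 ↦ 1  ≥
P = 1, Q = 1/3 ↦ 1  ≥
P = 1, Q = 2/3 ↦ 1  ≥
P = 1, Q = 1 ↦ 1  ≥
So 7 of the 16 assignments meet the threshold.

7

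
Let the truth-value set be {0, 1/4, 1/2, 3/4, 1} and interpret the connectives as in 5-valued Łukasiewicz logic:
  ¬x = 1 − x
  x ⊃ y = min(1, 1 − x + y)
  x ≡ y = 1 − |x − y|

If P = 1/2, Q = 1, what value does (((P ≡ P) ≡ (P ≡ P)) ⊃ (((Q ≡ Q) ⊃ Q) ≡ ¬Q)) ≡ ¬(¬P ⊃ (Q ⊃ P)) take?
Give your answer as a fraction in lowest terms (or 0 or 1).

P ≡ P = 1/2 ≡ 1/2 = 1
P ≡ P = 1/2 ≡ 1/2 = 1
(P ≡ P) ≡ (P ≡ P) = 1 ≡ 1 = 1
Q ≡ Q = 1 ≡ 1 = 1
(Q ≡ Q) ⊃ Q = 1 ⊃ 1 = 1
¬Q = ¬1 = 0
((Q ≡ Q) ⊃ Q) ≡ ¬Q = 1 ≡ 0 = 0
((P ≡ P) ≡ (P ≡ P)) ⊃ (((Q ≡ Q) ⊃ Q) ≡ ¬Q) = 1 ⊃ 0 = 0
¬P = ¬1/2 = 1/2
Q ⊃ P = 1 ⊃ 1/2 = 1/2
¬P ⊃ (Q ⊃ P) = 1/2 ⊃ 1/2 = 1
¬(¬P ⊃ (Q ⊃ P)) = ¬1 = 0
(((P ≡ P) ≡ (P ≡ P)) ⊃ (((Q ≡ Q) ⊃ Q) ≡ ¬Q)) ≡ ¬(¬P ⊃ (Q ⊃ P)) = 0 ≡ 0 = 1

1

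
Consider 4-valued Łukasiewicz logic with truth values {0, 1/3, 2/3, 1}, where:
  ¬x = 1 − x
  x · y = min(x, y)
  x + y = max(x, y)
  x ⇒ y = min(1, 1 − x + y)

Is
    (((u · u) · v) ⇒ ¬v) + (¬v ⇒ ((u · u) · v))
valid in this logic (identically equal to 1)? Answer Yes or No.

u = 0, v = 0 ↦ 1
u = 0, v = 1/3 ↦ 1
u = 0, v = 2/3 ↦ 1
u = 0, v = 1 ↦ 1
u = 1/3, v = 0 ↦ 1
u = 1/3, v = 1/3 ↦ 1
u = 1/3, v = 2/3 ↦ 1
u = 1/3, v = 1 ↦ 1
u = 2/3, v = 0 ↦ 1
u = 2/3, v = 1/3 ↦ 1
u = 2/3, v = 2/3 ↦ 1
u = 2/3, v = 1 ↦ 1
u = 1, v = 0 ↦ 1
u = 1, v = 1/3 ↦ 1
u = 1, v = 2/3 ↦ 1
u = 1, v = 1 ↦ 1
Every assignment gives a value ≥ 1.

Yes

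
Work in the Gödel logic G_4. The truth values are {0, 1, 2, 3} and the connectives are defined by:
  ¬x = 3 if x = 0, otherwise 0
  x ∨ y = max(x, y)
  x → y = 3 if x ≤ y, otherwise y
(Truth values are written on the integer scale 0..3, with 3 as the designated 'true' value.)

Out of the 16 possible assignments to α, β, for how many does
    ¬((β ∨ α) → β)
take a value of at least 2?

α = 0, β = 0 ↦ 0  <
α = 0, β = 1 ↦ 0  <
α = 0, β = 2 ↦ 0  <
α = 0, β = 3 ↦ 0  <
α = 1, β = 0 ↦ 3  ≥
α = 1, β = 1 ↦ 0  <
α = 1, β = 2 ↦ 0  <
α = 1, β = 3 ↦ 0  <
α = 2, β = 0 ↦ 3  ≥
α = 2, β = 1 ↦ 0  <
α = 2, β = 2 ↦ 0  <
α = 2, β = 3 ↦ 0  <
α = 3, β = 0 ↦ 3  ≥
α = 3, β = 1 ↦ 0  <
α = 3, β = 2 ↦ 0  <
α = 3, β = 3 ↦ 0  <
So 3 of the 16 assignments meet the threshold.

3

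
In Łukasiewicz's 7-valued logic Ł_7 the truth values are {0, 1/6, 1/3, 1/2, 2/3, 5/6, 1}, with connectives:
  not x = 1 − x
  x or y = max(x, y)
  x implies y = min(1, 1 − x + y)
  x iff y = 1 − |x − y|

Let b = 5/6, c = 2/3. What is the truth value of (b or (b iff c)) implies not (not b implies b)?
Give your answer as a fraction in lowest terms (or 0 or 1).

1/6

b iff c = 5/6 iff 2/3 = 5/6
b or (b iff c) = 5/6 or 5/6 = 5/6
not b = not 5/6 = 1/6
not b implies b = 1/6 implies 5/6 = 1
not (not b implies b) = not 1 = 0
(b or (b iff c)) implies not (not b implies b) = 5/6 implies 0 = 1/6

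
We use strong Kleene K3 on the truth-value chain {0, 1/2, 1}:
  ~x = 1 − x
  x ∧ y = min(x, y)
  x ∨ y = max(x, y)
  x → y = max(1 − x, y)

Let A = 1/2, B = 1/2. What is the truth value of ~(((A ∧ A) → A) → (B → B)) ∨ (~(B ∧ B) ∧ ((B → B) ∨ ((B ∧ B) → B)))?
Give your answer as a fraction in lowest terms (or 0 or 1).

A ∧ A = 1/2 ∧ 1/2 = 1/2
(A ∧ A) → A = 1/2 → 1/2 = 1/2
B → B = 1/2 → 1/2 = 1/2
((A ∧ A) → A) → (B → B) = 1/2 → 1/2 = 1/2
~(((A ∧ A) → A) → (B → B)) = ~1/2 = 1/2
B ∧ B = 1/2 ∧ 1/2 = 1/2
~(B ∧ B) = ~1/2 = 1/2
B → B = 1/2 → 1/2 = 1/2
B ∧ B = 1/2 ∧ 1/2 = 1/2
(B ∧ B) → B = 1/2 → 1/2 = 1/2
(B → B) ∨ ((B ∧ B) → B) = 1/2 ∨ 1/2 = 1/2
~(B ∧ B) ∧ ((B → B) ∨ ((B ∧ B) → B)) = 1/2 ∧ 1/2 = 1/2
~(((A ∧ A) → A) → (B → B)) ∨ (~(B ∧ B) ∧ ((B → B) ∨ ((B ∧ B) → B))) = 1/2 ∨ 1/2 = 1/2

1/2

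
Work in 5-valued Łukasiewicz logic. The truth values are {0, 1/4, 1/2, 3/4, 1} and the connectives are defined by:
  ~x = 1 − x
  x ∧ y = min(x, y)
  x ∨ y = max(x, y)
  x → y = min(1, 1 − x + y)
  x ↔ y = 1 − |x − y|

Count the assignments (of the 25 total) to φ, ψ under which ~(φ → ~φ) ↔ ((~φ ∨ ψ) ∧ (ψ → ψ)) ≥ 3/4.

value 1: 2 assignments (counts)
value 3/4: 4 assignments (counts)
value 1/2: 5 assignments
value 1/4: 6 assignments
value 0: 8 assignments
So 6 of the 25 assignments meet the threshold.

6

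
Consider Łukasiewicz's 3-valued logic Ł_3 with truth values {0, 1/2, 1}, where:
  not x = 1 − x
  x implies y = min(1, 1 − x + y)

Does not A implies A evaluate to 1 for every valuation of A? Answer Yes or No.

Counterexample: take A = 0.
not A = not 0 = 1
not A implies A = 1 implies 0 = 0
This gives 0 ≠ 1.

No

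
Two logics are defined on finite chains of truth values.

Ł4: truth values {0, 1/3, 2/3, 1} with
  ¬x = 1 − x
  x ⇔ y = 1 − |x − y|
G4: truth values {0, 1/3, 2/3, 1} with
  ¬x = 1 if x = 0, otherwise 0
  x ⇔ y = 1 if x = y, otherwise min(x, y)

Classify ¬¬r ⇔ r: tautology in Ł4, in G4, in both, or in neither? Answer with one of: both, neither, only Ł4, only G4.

only Ł4

In Ł4: every assignment gives 1 — tautology.
In G4: at r = 1/3 the value is 1/3 — not a tautology.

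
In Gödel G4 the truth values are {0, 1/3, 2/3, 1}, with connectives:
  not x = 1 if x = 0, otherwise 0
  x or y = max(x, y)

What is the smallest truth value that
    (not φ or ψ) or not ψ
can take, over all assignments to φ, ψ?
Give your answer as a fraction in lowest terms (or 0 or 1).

Take φ = 1/3, ψ = 1/3:
not φ = not 1/3 = 0
not φ or ψ = 0 or 1/3 = 1/3
not ψ = not 1/3 = 0
(not φ or ψ) or not ψ = 1/3 or 0 = 1/3
No assignment yields a value below 1/3, so this is the minimum.

1/3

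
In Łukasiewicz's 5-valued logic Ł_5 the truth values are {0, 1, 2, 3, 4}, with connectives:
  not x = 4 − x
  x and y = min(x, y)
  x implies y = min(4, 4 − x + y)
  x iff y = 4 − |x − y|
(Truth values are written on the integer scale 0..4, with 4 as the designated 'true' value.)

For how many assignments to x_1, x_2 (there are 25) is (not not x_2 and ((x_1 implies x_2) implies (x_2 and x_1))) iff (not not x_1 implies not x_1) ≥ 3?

6

value 4: 2 assignments (counts)
value 3: 4 assignments (counts)
value 2: 5 assignments
value 1: 6 assignments
value 0: 8 assignments
So 6 of the 25 assignments meet the threshold.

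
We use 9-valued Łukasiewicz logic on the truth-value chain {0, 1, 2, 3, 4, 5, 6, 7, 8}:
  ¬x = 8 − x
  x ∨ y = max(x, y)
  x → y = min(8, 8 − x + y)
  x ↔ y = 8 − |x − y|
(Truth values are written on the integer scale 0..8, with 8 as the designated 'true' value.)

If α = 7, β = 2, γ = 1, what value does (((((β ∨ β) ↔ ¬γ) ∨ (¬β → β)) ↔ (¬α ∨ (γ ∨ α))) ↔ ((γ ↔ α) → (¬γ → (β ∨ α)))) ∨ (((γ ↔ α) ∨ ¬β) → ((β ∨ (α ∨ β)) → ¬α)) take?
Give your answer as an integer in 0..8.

β ∨ β = 2 ∨ 2 = 2
¬γ = ¬1 = 7
(β ∨ β) ↔ ¬γ = 2 ↔ 7 = 3
¬β = ¬2 = 6
¬β → β = 6 → 2 = 4
((β ∨ β) ↔ ¬γ) ∨ (¬β → β) = 3 ∨ 4 = 4
¬α = ¬7 = 1
γ ∨ α = 1 ∨ 7 = 7
¬α ∨ (γ ∨ α) = 1 ∨ 7 = 7
(((β ∨ β) ↔ ¬γ) ∨ (¬β → β)) ↔ (¬α ∨ (γ ∨ α)) = 4 ↔ 7 = 5
γ ↔ α = 1 ↔ 7 = 2
¬γ = ¬1 = 7
β ∨ α = 2 ∨ 7 = 7
¬γ → (β ∨ α) = 7 → 7 = 8
(γ ↔ α) → (¬γ → (β ∨ α)) = 2 → 8 = 8
((((β ∨ β) ↔ ¬γ) ∨ (¬β → β)) ↔ (¬α ∨ (γ ∨ α))) ↔ ((γ ↔ α) → (¬γ → (β ∨ α))) = 5 ↔ 8 = 5
γ ↔ α = 1 ↔ 7 = 2
¬β = ¬2 = 6
(γ ↔ α) ∨ ¬β = 2 ∨ 6 = 6
α ∨ β = 7 ∨ 2 = 7
β ∨ (α ∨ β) = 2 ∨ 7 = 7
¬α = ¬7 = 1
(β ∨ (α ∨ β)) → ¬α = 7 → 1 = 2
((γ ↔ α) ∨ ¬β) → ((β ∨ (α ∨ β)) → ¬α) = 6 → 2 = 4
(((((β ∨ β) ↔ ¬γ) ∨ (¬β → β)) ↔ (¬α ∨ (γ ∨ α))) ↔ ((γ ↔ α) → (¬γ → (β ∨ α)))) ∨ (((γ ↔ α) ∨ ¬β) → ((β ∨ (α ∨ β)) → ¬α)) = 5 ∨ 4 = 5

5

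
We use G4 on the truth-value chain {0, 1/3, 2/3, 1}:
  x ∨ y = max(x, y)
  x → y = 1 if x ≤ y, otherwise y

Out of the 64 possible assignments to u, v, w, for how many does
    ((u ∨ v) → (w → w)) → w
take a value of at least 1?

16

value 1: 16 assignments (counts)
value 2/3: 16 assignments
value 1/3: 16 assignments
value 0: 16 assignments
So 16 of the 64 assignments meet the threshold.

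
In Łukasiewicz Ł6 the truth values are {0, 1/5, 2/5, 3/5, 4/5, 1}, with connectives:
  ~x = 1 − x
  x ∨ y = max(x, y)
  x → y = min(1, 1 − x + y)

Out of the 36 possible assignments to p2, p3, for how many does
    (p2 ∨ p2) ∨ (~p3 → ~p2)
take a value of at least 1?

value 1: 26 assignments (counts)
value 4/5: 7 assignments
value 3/5: 3 assignments
So 26 of the 36 assignments meet the threshold.

26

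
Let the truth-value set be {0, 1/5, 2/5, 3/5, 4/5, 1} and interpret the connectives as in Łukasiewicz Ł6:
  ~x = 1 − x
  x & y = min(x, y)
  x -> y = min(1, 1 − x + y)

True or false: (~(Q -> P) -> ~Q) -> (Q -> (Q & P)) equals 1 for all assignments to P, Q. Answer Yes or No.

No

Counterexample: take P = 0, Q = 1/5.
Q -> P = 1/5 -> 0 = 4/5
~(Q -> P) = ~4/5 = 1/5
~Q = ~1/5 = 4/5
~(Q -> P) -> ~Q = 1/5 -> 4/5 = 1
Q & P = 1/5 & 0 = 0
Q -> (Q & P) = 1/5 -> 0 = 4/5
(~(Q -> P) -> ~Q) -> (Q -> (Q & P)) = 1 -> 4/5 = 4/5
This gives 4/5 ≠ 1.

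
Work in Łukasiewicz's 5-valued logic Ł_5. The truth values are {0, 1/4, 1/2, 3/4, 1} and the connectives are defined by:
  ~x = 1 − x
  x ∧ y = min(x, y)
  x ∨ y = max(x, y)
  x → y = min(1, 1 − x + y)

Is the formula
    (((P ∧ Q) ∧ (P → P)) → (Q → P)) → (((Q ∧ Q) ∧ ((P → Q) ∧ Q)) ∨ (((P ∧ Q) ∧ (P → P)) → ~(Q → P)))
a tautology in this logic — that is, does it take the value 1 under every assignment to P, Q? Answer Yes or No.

Counterexample: take P = 1/4, Q = 1/4.
P ∧ Q = 1/4 ∧ 1/4 = 1/4
P → P = 1/4 → 1/4 = 1
(P ∧ Q) ∧ (P → P) = 1/4 ∧ 1 = 1/4
Q → P = 1/4 → 1/4 = 1
((P ∧ Q) ∧ (P → P)) → (Q → P) = 1/4 → 1 = 1
Q ∧ Q = 1/4 ∧ 1/4 = 1/4
P → Q = 1/4 → 1/4 = 1
(P → Q) ∧ Q = 1 ∧ 1/4 = 1/4
(Q ∧ Q) ∧ ((P → Q) ∧ Q) = 1/4 ∧ 1/4 = 1/4
P ∧ Q = 1/4 ∧ 1/4 = 1/4
P → P = 1/4 → 1/4 = 1
(P ∧ Q) ∧ (P → P) = 1/4 ∧ 1 = 1/4
Q → P = 1/4 → 1/4 = 1
~(Q → P) = ~1 = 0
((P ∧ Q) ∧ (P → P)) → ~(Q → P) = 1/4 → 0 = 3/4
((Q ∧ Q) ∧ ((P → Q) ∧ Q)) ∨ (((P ∧ Q) ∧ (P → P)) → ~(Q → P)) = 1/4 ∨ 3/4 = 3/4
(((P ∧ Q) ∧ (P → P)) → (Q → P)) → (((Q ∧ Q) ∧ ((P → Q) ∧ Q)) ∨ (((P ∧ Q) ∧ (P → P)) → ~(Q → P))) = 1 → 3/4 = 3/4
This gives 3/4 ≠ 1.

No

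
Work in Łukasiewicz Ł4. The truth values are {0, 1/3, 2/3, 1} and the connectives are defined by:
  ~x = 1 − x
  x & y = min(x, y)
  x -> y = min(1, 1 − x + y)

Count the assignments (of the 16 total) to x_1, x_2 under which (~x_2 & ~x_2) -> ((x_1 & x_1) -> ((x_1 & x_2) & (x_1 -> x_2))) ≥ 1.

x_1 = 0, x_2 = 0 ↦ 1  ≥
x_1 = 0, x_2 = 1/3 ↦ 1  ≥
x_1 = 0, x_2 = 2/3 ↦ 1  ≥
x_1 = 0, x_2 = 1 ↦ 1  ≥
x_1 = 1/3, x_2 = 0 ↦ 2/3  <
x_1 = 1/3, x_2 = 1/3 ↦ 1  ≥
x_1 = 1/3, x_2 = 2/3 ↦ 1  ≥
x_1 = 1/3, x_2 = 1 ↦ 1  ≥
x_1 = 2/3, x_2 = 0 ↦ 1/3  <
x_1 = 2/3, x_2 = 1/3 ↦ 1  ≥
x_1 = 2/3, x_2 = 2/3 ↦ 1  ≥
x_1 = 2/3, x_2 = 1 ↦ 1  ≥
x_1 = 1, x_2 = 0 ↦ 0  <
x_1 = 1, x_2 = 1/3 ↦ 2/3  <
x_1 = 1, x_2 = 2/3 ↦ 1  ≥
x_1 = 1, x_2 = 1 ↦ 1  ≥
So 12 of the 16 assignments meet the threshold.

12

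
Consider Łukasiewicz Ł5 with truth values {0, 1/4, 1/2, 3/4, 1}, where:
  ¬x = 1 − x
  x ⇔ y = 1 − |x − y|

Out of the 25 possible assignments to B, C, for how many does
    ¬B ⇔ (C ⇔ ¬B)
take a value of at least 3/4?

14

value 1: 7 assignments (counts)
value 3/4: 7 assignments (counts)
value 1/2: 6 assignments
value 1/4: 3 assignments
value 0: 2 assignments
So 14 of the 25 assignments meet the threshold.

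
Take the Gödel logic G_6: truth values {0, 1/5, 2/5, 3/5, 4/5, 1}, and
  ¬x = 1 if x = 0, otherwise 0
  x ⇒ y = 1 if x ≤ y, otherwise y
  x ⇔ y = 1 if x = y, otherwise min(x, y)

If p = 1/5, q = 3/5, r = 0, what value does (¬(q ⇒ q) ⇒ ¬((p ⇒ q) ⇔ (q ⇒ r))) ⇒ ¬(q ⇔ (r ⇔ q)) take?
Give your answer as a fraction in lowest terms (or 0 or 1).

q ⇒ q = 3/5 ⇒ 3/5 = 1
¬(q ⇒ q) = ¬1 = 0
p ⇒ q = 1/5 ⇒ 3/5 = 1
q ⇒ r = 3/5 ⇒ 0 = 0
(p ⇒ q) ⇔ (q ⇒ r) = 1 ⇔ 0 = 0
¬((p ⇒ q) ⇔ (q ⇒ r)) = ¬0 = 1
¬(q ⇒ q) ⇒ ¬((p ⇒ q) ⇔ (q ⇒ r)) = 0 ⇒ 1 = 1
r ⇔ q = 0 ⇔ 3/5 = 0
q ⇔ (r ⇔ q) = 3/5 ⇔ 0 = 0
¬(q ⇔ (r ⇔ q)) = ¬0 = 1
(¬(q ⇒ q) ⇒ ¬((p ⇒ q) ⇔ (q ⇒ r))) ⇒ ¬(q ⇔ (r ⇔ q)) = 1 ⇒ 1 = 1

1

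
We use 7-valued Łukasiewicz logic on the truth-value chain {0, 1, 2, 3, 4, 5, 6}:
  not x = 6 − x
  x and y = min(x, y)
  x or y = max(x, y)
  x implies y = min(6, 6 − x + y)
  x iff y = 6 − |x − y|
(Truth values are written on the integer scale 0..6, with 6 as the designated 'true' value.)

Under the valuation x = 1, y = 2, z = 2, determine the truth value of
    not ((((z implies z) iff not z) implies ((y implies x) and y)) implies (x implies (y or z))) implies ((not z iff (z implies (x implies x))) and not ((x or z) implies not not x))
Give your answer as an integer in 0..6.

6

z implies z = 2 implies 2 = 6
not z = not 2 = 4
(z implies z) iff not z = 6 iff 4 = 4
y implies x = 2 implies 1 = 5
(y implies x) and y = 5 and 2 = 2
((z implies z) iff not z) implies ((y implies x) and y) = 4 implies 2 = 4
y or z = 2 or 2 = 2
x implies (y or z) = 1 implies 2 = 6
(((z implies z) iff not z) implies ((y implies x) and y)) implies (x implies (y or z)) = 4 implies 6 = 6
not ((((z implies z) iff not z) implies ((y implies x) and y)) implies (x implies (y or z))) = not 6 = 0
not z = not 2 = 4
x implies x = 1 implies 1 = 6
z implies (x implies x) = 2 implies 6 = 6
not z iff (z implies (x implies x)) = 4 iff 6 = 4
x or z = 1 or 2 = 2
not x = not 1 = 5
not not x = not 5 = 1
(x or z) implies not not x = 2 implies 1 = 5
not ((x or z) implies not not x) = not 5 = 1
(not z iff (z implies (x implies x))) and not ((x or z) implies not not x) = 4 and 1 = 1
not ((((z implies z) iff not z) implies ((y implies x) and y)) implies (x implies (y or z))) implies ((not z iff (z implies (x implies x))) and not ((x or z) implies not not x)) = 0 implies 1 = 6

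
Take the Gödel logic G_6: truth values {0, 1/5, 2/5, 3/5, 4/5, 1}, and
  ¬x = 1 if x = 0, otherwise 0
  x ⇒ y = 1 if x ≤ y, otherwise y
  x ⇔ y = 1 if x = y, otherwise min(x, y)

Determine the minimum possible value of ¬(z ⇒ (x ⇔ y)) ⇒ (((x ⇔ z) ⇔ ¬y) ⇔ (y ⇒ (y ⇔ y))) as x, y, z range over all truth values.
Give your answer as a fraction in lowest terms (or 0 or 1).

1/5

Take x = 1/5, y = 0, z = 2/5:
x ⇔ y = 1/5 ⇔ 0 = 0
z ⇒ (x ⇔ y) = 2/5 ⇒ 0 = 0
¬(z ⇒ (x ⇔ y)) = ¬0 = 1
x ⇔ z = 1/5 ⇔ 2/5 = 1/5
¬y = ¬0 = 1
(x ⇔ z) ⇔ ¬y = 1/5 ⇔ 1 = 1/5
y ⇔ y = 0 ⇔ 0 = 1
y ⇒ (y ⇔ y) = 0 ⇒ 1 = 1
((x ⇔ z) ⇔ ¬y) ⇔ (y ⇒ (y ⇔ y)) = 1/5 ⇔ 1 = 1/5
¬(z ⇒ (x ⇔ y)) ⇒ (((x ⇔ z) ⇔ ¬y) ⇔ (y ⇒ (y ⇔ y))) = 1 ⇒ 1/5 = 1/5
No assignment yields a value below 1/5, so this is the minimum.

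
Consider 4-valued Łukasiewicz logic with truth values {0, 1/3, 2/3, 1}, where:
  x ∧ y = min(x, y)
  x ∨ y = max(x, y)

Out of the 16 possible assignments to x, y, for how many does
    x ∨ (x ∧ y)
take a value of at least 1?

4

x = 0, y = 0 ↦ 0  <
x = 0, y = 1/3 ↦ 0  <
x = 0, y = 2/3 ↦ 0  <
x = 0, y = 1 ↦ 0  <
x = 1/3, y = 0 ↦ 1/3  <
x = 1/3, y = 1/3 ↦ 1/3  <
x = 1/3, y = 2/3 ↦ 1/3  <
x = 1/3, y = 1 ↦ 1/3  <
x = 2/3, y = 0 ↦ 2/3  <
x = 2/3, y = 1/3 ↦ 2/3  <
x = 2/3, y = 2/3 ↦ 2/3  <
x = 2/3, y = 1 ↦ 2/3  <
x = 1, y = 0 ↦ 1  ≥
x = 1, y = 1/3 ↦ 1  ≥
x = 1, y = 2/3 ↦ 1  ≥
x = 1, y = 1 ↦ 1  ≥
So 4 of the 16 assignments meet the threshold.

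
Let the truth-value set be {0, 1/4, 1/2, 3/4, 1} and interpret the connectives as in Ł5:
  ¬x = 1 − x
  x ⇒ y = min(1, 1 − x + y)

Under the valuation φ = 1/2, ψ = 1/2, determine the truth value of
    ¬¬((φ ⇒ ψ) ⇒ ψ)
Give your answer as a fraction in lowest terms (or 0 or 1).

1/2

φ ⇒ ψ = 1/2 ⇒ 1/2 = 1
(φ ⇒ ψ) ⇒ ψ = 1 ⇒ 1/2 = 1/2
¬((φ ⇒ ψ) ⇒ ψ) = ¬1/2 = 1/2
¬¬((φ ⇒ ψ) ⇒ ψ) = ¬1/2 = 1/2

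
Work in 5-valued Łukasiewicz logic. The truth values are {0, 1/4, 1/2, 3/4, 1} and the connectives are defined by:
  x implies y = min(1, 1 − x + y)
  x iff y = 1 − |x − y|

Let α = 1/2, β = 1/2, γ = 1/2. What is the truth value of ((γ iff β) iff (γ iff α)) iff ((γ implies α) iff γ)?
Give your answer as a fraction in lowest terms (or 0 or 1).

1/2

γ iff β = 1/2 iff 1/2 = 1
γ iff α = 1/2 iff 1/2 = 1
(γ iff β) iff (γ iff α) = 1 iff 1 = 1
γ implies α = 1/2 implies 1/2 = 1
(γ implies α) iff γ = 1 iff 1/2 = 1/2
((γ iff β) iff (γ iff α)) iff ((γ implies α) iff γ) = 1 iff 1/2 = 1/2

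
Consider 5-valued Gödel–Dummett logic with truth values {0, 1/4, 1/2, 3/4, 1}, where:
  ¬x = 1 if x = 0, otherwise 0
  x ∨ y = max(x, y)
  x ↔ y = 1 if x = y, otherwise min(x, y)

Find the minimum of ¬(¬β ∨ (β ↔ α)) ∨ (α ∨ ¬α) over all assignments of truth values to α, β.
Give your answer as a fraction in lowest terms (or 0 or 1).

Take α = 1/4, β = 0:
¬β = ¬0 = 1
β ↔ α = 0 ↔ 1/4 = 0
¬β ∨ (β ↔ α) = 1 ∨ 0 = 1
¬(¬β ∨ (β ↔ α)) = ¬1 = 0
¬α = ¬1/4 = 0
α ∨ ¬α = 1/4 ∨ 0 = 1/4
¬(¬β ∨ (β ↔ α)) ∨ (α ∨ ¬α) = 0 ∨ 1/4 = 1/4
No assignment yields a value below 1/4, so this is the minimum.

1/4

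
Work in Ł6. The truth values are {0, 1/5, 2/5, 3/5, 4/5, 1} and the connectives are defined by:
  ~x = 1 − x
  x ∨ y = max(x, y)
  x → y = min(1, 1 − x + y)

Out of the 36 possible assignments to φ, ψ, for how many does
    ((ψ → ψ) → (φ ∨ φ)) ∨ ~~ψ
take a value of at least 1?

value 1: 11 assignments (counts)
value 4/5: 9 assignments
value 3/5: 7 assignments
value 2/5: 5 assignments
value 1/5: 3 assignments
value 0: 1 assignment
So 11 of the 36 assignments meet the threshold.

11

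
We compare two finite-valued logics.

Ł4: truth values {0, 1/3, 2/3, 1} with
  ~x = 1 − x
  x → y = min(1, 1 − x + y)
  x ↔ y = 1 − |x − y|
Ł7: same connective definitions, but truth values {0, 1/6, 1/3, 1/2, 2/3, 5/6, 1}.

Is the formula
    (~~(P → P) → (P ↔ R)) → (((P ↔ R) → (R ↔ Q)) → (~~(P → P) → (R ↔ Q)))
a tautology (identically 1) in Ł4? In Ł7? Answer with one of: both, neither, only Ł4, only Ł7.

In Ł4: every assignment gives 1 — tautology.
In Ł7: every assignment gives 1 — tautology.

both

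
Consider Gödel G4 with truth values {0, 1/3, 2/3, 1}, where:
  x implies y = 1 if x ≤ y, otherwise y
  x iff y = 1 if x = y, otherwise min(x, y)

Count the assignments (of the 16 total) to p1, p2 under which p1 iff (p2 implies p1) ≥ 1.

p1 = 0, p2 = 0 ↦ 0  <
p1 = 0, p2 = 1/3 ↦ 1  ≥
p1 = 0, p2 = 2/3 ↦ 1  ≥
p1 = 0, p2 = 1 ↦ 1  ≥
p1 = 1/3, p2 = 0 ↦ 1/3  <
p1 = 1/3, p2 = 1/3 ↦ 1/3  <
p1 = 1/3, p2 = 2/3 ↦ 1  ≥
p1 = 1/3, p2 = 1 ↦ 1  ≥
p1 = 2/3, p2 = 0 ↦ 2/3  <
p1 = 2/3, p2 = 1/3 ↦ 2/3  <
p1 = 2/3, p2 = 2/3 ↦ 2/3  <
p1 = 2/3, p2 = 1 ↦ 1  ≥
p1 = 1, p2 = 0 ↦ 1  ≥
p1 = 1, p2 = 1/3 ↦ 1  ≥
p1 = 1, p2 = 2/3 ↦ 1  ≥
p1 = 1, p2 = 1 ↦ 1  ≥
So 10 of the 16 assignments meet the threshold.

10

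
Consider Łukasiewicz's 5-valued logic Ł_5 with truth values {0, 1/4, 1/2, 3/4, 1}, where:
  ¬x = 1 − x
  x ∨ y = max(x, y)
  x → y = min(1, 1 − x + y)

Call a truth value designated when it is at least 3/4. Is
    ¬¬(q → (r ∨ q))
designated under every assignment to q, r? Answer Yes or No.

Yes

At q = 3/4, r = 3/4, for instance:
r ∨ q = 3/4 ∨ 3/4 = 3/4
q → (r ∨ q) = 3/4 → 3/4 = 1
¬(q → (r ∨ q)) = ¬1 = 0
¬¬(q → (r ∨ q)) = ¬0 = 1
and checking the remaining 24 assignments likewise gives ≥ 3/4 in every case.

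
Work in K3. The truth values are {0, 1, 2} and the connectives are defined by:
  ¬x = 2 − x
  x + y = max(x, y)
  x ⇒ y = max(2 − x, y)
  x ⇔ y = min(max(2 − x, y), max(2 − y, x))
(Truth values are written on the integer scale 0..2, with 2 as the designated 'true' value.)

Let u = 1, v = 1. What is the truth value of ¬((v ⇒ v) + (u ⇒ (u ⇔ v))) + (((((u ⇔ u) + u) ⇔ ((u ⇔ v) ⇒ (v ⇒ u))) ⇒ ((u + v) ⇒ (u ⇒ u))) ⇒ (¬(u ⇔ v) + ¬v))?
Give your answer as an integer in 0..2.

1

v ⇒ v = 1 ⇒ 1 = 1
u ⇔ v = 1 ⇔ 1 = 1
u ⇒ (u ⇔ v) = 1 ⇒ 1 = 1
(v ⇒ v) + (u ⇒ (u ⇔ v)) = 1 + 1 = 1
¬((v ⇒ v) + (u ⇒ (u ⇔ v))) = ¬1 = 1
u ⇔ u = 1 ⇔ 1 = 1
(u ⇔ u) + u = 1 + 1 = 1
u ⇔ v = 1 ⇔ 1 = 1
v ⇒ u = 1 ⇒ 1 = 1
(u ⇔ v) ⇒ (v ⇒ u) = 1 ⇒ 1 = 1
((u ⇔ u) + u) ⇔ ((u ⇔ v) ⇒ (v ⇒ u)) = 1 ⇔ 1 = 1
u + v = 1 + 1 = 1
u ⇒ u = 1 ⇒ 1 = 1
(u + v) ⇒ (u ⇒ u) = 1 ⇒ 1 = 1
(((u ⇔ u) + u) ⇔ ((u ⇔ v) ⇒ (v ⇒ u))) ⇒ ((u + v) ⇒ (u ⇒ u)) = 1 ⇒ 1 = 1
u ⇔ v = 1 ⇔ 1 = 1
¬(u ⇔ v) = ¬1 = 1
¬v = ¬1 = 1
¬(u ⇔ v) + ¬v = 1 + 1 = 1
((((u ⇔ u) + u) ⇔ ((u ⇔ v) ⇒ (v ⇒ u))) ⇒ ((u + v) ⇒ (u ⇒ u))) ⇒ (¬(u ⇔ v) + ¬v) = 1 ⇒ 1 = 1
¬((v ⇒ v) + (u ⇒ (u ⇔ v))) + (((((u ⇔ u) + u) ⇔ ((u ⇔ v) ⇒ (v ⇒ u))) ⇒ ((u + v) ⇒ (u ⇒ u))) ⇒ (¬(u ⇔ v) + ¬v)) = 1 + 1 = 1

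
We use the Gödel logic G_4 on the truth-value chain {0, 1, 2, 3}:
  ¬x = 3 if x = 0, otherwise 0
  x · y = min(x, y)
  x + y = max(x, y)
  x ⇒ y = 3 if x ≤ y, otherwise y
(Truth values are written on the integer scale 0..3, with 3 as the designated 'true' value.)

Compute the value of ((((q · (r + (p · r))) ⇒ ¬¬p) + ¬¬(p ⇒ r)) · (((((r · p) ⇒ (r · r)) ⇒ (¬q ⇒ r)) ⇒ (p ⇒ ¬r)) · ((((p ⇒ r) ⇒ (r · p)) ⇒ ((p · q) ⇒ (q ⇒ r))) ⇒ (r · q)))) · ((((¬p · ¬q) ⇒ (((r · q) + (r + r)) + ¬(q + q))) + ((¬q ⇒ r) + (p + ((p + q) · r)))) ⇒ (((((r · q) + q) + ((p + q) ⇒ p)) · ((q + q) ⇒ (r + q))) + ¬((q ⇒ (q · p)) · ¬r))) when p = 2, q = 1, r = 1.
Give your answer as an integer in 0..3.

p · r = 2 · 1 = 1
r + (p · r) = 1 + 1 = 1
q · (r + (p · r)) = 1 · 1 = 1
¬p = ¬2 = 0
¬¬p = ¬0 = 3
(q · (r + (p · r))) ⇒ ¬¬p = 1 ⇒ 3 = 3
p ⇒ r = 2 ⇒ 1 = 1
¬(p ⇒ r) = ¬1 = 0
¬¬(p ⇒ r) = ¬0 = 3
((q · (r + (p · r))) ⇒ ¬¬p) + ¬¬(p ⇒ r) = 3 + 3 = 3
r · p = 1 · 2 = 1
r · r = 1 · 1 = 1
(r · p) ⇒ (r · r) = 1 ⇒ 1 = 3
¬q = ¬1 = 0
¬q ⇒ r = 0 ⇒ 1 = 3
((r · p) ⇒ (r · r)) ⇒ (¬q ⇒ r) = 3 ⇒ 3 = 3
¬r = ¬1 = 0
p ⇒ ¬r = 2 ⇒ 0 = 0
(((r · p) ⇒ (r · r)) ⇒ (¬q ⇒ r)) ⇒ (p ⇒ ¬r) = 3 ⇒ 0 = 0
p ⇒ r = 2 ⇒ 1 = 1
r · p = 1 · 2 = 1
(p ⇒ r) ⇒ (r · p) = 1 ⇒ 1 = 3
p · q = 2 · 1 = 1
q ⇒ r = 1 ⇒ 1 = 3
(p · q) ⇒ (q ⇒ r) = 1 ⇒ 3 = 3
((p ⇒ r) ⇒ (r · p)) ⇒ ((p · q) ⇒ (q ⇒ r)) = 3 ⇒ 3 = 3
r · q = 1 · 1 = 1
(((p ⇒ r) ⇒ (r · p)) ⇒ ((p · q) ⇒ (q ⇒ r))) ⇒ (r · q) = 3 ⇒ 1 = 1
((((r · p) ⇒ (r · r)) ⇒ (¬q ⇒ r)) ⇒ (p ⇒ ¬r)) · ((((p ⇒ r) ⇒ (r · p)) ⇒ ((p · q) ⇒ (q ⇒ r))) ⇒ (r · q)) = 0 · 1 = 0
(((q · (r + (p · r))) ⇒ ¬¬p) + ¬¬(p ⇒ r)) · (((((r · p) ⇒ (r · r)) ⇒ (¬q ⇒ r)) ⇒ (p ⇒ ¬r)) · ((((p ⇒ r) ⇒ (r · p)) ⇒ ((p · q) ⇒ (q ⇒ r))) ⇒ (r · q))) = 3 · 0 = 0
¬p = ¬2 = 0
¬q = ¬1 = 0
¬p · ¬q = 0 · 0 = 0
r · q = 1 · 1 = 1
r + r = 1 + 1 = 1
(r · q) + (r + r) = 1 + 1 = 1
q + q = 1 + 1 = 1
¬(q + q) = ¬1 = 0
((r · q) + (r + r)) + ¬(q + q) = 1 + 0 = 1
(¬p · ¬q) ⇒ (((r · q) + (r + r)) + ¬(q + q)) = 0 ⇒ 1 = 3
¬q = ¬1 = 0
¬q ⇒ r = 0 ⇒ 1 = 3
p + q = 2 + 1 = 2
(p + q) · r = 2 · 1 = 1
p + ((p + q) · r) = 2 + 1 = 2
(¬q ⇒ r) + (p + ((p + q) · r)) = 3 + 2 = 3
((¬p · ¬q) ⇒ (((r · q) + (r + r)) + ¬(q + q))) + ((¬q ⇒ r) + (p + ((p + q) · r))) = 3 + 3 = 3
r · q = 1 · 1 = 1
(r · q) + q = 1 + 1 = 1
p + q = 2 + 1 = 2
(p + q) ⇒ p = 2 ⇒ 2 = 3
((r · q) + q) + ((p + q) ⇒ p) = 1 + 3 = 3
q + q = 1 + 1 = 1
r + q = 1 + 1 = 1
(q + q) ⇒ (r + q) = 1 ⇒ 1 = 3
(((r · q) + q) + ((p + q) ⇒ p)) · ((q + q) ⇒ (r + q)) = 3 · 3 = 3
q · p = 1 · 2 = 1
q ⇒ (q · p) = 1 ⇒ 1 = 3
¬r = ¬1 = 0
(q ⇒ (q · p)) · ¬r = 3 · 0 = 0
¬((q ⇒ (q · p)) · ¬r) = ¬0 = 3
((((r · q) + q) + ((p + q) ⇒ p)) · ((q + q) ⇒ (r + q))) + ¬((q ⇒ (q · p)) · ¬r) = 3 + 3 = 3
(((¬p · ¬q) ⇒ (((r · q) + (r + r)) + ¬(q + q))) + ((¬q ⇒ r) + (p + ((p + q) · r)))) ⇒ (((((r · q) + q) + ((p + q) ⇒ p)) · ((q + q) ⇒ (r + q))) + ¬((q ⇒ (q · p)) · ¬r)) = 3 ⇒ 3 = 3
((((q · (r + (p · r))) ⇒ ¬¬p) + ¬¬(p ⇒ r)) · (((((r · p) ⇒ (r · r)) ⇒ (¬q ⇒ r)) ⇒ (p ⇒ ¬r)) · ((((p ⇒ r) ⇒ (r · p)) ⇒ ((p · q) ⇒ (q ⇒ r))) ⇒ (r · q)))) · ((((¬p · ¬q) ⇒ (((r · q) + (r + r)) + ¬(q + q))) + ((¬q ⇒ r) + (p + ((p + q) · r)))) ⇒ (((((r · q) + q) + ((p + q) ⇒ p)) · ((q + q) ⇒ (r + q))) + ¬((q ⇒ (q · p)) · ¬r))) = 0 · 3 = 0

0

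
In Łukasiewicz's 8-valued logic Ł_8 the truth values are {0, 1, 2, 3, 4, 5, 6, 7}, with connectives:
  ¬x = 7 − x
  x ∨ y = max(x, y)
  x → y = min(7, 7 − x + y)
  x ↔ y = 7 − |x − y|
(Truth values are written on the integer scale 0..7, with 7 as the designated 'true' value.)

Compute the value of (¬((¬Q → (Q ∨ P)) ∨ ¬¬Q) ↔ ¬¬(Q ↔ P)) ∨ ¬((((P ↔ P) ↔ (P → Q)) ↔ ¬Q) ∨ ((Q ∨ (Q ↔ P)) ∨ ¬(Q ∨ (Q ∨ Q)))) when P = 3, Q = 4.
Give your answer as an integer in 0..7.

1

¬Q = ¬4 = 3
Q ∨ P = 4 ∨ 3 = 4
¬Q → (Q ∨ P) = 3 → 4 = 7
¬Q = ¬4 = 3
¬¬Q = ¬3 = 4
(¬Q → (Q ∨ P)) ∨ ¬¬Q = 7 ∨ 4 = 7
¬((¬Q → (Q ∨ P)) ∨ ¬¬Q) = ¬7 = 0
Q ↔ P = 4 ↔ 3 = 6
¬(Q ↔ P) = ¬6 = 1
¬¬(Q ↔ P) = ¬1 = 6
¬((¬Q → (Q ∨ P)) ∨ ¬¬Q) ↔ ¬¬(Q ↔ P) = 0 ↔ 6 = 1
P ↔ P = 3 ↔ 3 = 7
P → Q = 3 → 4 = 7
(P ↔ P) ↔ (P → Q) = 7 ↔ 7 = 7
¬Q = ¬4 = 3
((P ↔ P) ↔ (P → Q)) ↔ ¬Q = 7 ↔ 3 = 3
Q ↔ P = 4 ↔ 3 = 6
Q ∨ (Q ↔ P) = 4 ∨ 6 = 6
Q ∨ Q = 4 ∨ 4 = 4
Q ∨ (Q ∨ Q) = 4 ∨ 4 = 4
¬(Q ∨ (Q ∨ Q)) = ¬4 = 3
(Q ∨ (Q ↔ P)) ∨ ¬(Q ∨ (Q ∨ Q)) = 6 ∨ 3 = 6
(((P ↔ P) ↔ (P → Q)) ↔ ¬Q) ∨ ((Q ∨ (Q ↔ P)) ∨ ¬(Q ∨ (Q ∨ Q))) = 3 ∨ 6 = 6
¬((((P ↔ P) ↔ (P → Q)) ↔ ¬Q) ∨ ((Q ∨ (Q ↔ P)) ∨ ¬(Q ∨ (Q ∨ Q)))) = ¬6 = 1
(¬((¬Q → (Q ∨ P)) ∨ ¬¬Q) ↔ ¬¬(Q ↔ P)) ∨ ¬((((P ↔ P) ↔ (P → Q)) ↔ ¬Q) ∨ ((Q ∨ (Q ↔ P)) ∨ ¬(Q ∨ (Q ∨ Q)))) = 1 ∨ 1 = 1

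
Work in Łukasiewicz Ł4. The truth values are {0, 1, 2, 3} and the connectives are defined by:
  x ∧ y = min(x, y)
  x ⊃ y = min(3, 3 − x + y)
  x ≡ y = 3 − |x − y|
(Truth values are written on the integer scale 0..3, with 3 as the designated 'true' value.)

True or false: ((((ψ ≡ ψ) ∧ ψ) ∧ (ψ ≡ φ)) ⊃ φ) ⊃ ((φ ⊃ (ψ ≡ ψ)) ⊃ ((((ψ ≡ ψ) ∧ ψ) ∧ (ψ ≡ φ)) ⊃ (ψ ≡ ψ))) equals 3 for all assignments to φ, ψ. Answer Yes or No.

φ = 0, ψ = 0 ↦ 3
φ = 0, ψ = 1 ↦ 3
φ = 0, ψ = 2 ↦ 3
φ = 0, ψ = 3 ↦ 3
φ = 1, ψ = 0 ↦ 3
φ = 1, ψ = 1 ↦ 3
φ = 1, ψ = 2 ↦ 3
φ = 1, ψ = 3 ↦ 3
φ = 2, ψ = 0 ↦ 3
φ = 2, ψ = 1 ↦ 3
φ = 2, ψ = 2 ↦ 3
φ = 2, ψ = 3 ↦ 3
φ = 3, ψ = 0 ↦ 3
φ = 3, ψ = 1 ↦ 3
φ = 3, ψ = 2 ↦ 3
φ = 3, ψ = 3 ↦ 3
Every assignment gives a value ≥ 3.

Yes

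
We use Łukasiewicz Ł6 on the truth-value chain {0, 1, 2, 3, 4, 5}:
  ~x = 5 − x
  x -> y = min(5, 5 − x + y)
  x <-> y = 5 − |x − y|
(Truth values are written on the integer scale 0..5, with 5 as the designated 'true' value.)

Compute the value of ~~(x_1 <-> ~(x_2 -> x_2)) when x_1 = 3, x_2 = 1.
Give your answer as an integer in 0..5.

x_2 -> x_2 = 1 -> 1 = 5
~(x_2 -> x_2) = ~5 = 0
x_1 <-> ~(x_2 -> x_2) = 3 <-> 0 = 2
~(x_1 <-> ~(x_2 -> x_2)) = ~2 = 3
~~(x_1 <-> ~(x_2 -> x_2)) = ~3 = 2

2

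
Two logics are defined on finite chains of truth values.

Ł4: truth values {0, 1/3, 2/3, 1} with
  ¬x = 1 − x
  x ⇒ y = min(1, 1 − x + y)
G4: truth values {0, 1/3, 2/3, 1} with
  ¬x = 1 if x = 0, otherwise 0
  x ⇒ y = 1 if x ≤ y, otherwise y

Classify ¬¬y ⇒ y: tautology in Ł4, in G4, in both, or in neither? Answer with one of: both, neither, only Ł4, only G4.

In Ł4: every assignment gives 1 — tautology.
In G4: at y = 1/3 the value is 1/3 — not a tautology.

only Ł4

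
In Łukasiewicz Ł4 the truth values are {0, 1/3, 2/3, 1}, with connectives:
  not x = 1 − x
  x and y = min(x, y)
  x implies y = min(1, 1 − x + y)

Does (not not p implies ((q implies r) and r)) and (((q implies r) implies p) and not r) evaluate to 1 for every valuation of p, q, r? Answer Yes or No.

Counterexample: take p = 0, q = 0, r = 0.
not p = not 0 = 1
not not p = not 1 = 0
q implies r = 0 implies 0 = 1
(q implies r) and r = 1 and 0 = 0
not not p implies ((q implies r) and r) = 0 implies 0 = 1
q implies r = 0 implies 0 = 1
(q implies r) implies p = 1 implies 0 = 0
not r = not 0 = 1
((q implies r) implies p) and not r = 0 and 1 = 0
(not not p implies ((q implies r) and r)) and (((q implies r) implies p) and not r) = 1 and 0 = 0
This gives 0 ≠ 1.

No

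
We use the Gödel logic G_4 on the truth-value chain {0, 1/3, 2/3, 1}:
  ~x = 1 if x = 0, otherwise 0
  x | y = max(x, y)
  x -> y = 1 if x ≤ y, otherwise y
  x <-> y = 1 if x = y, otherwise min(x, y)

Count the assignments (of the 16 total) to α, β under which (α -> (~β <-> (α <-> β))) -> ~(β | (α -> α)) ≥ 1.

α = 0, β = 0 ↦ 0  <
α = 0, β = 1/3 ↦ 0  <
α = 0, β = 2/3 ↦ 0  <
α = 0, β = 1 ↦ 0  <
α = 1/3, β = 0 ↦ 1  ≥
α = 1/3, β = 1/3 ↦ 1  ≥
α = 1/3, β = 2/3 ↦ 1  ≥
α = 1/3, β = 1 ↦ 1  ≥
α = 2/3, β = 0 ↦ 1  ≥
α = 2/3, β = 1/3 ↦ 1  ≥
α = 2/3, β = 2/3 ↦ 1  ≥
α = 2/3, β = 1 ↦ 1  ≥
α = 1, β = 0 ↦ 1  ≥
α = 1, β = 1/3 ↦ 1  ≥
α = 1, β = 2/3 ↦ 1  ≥
α = 1, β = 1 ↦ 1  ≥
So 12 of the 16 assignments meet the threshold.

12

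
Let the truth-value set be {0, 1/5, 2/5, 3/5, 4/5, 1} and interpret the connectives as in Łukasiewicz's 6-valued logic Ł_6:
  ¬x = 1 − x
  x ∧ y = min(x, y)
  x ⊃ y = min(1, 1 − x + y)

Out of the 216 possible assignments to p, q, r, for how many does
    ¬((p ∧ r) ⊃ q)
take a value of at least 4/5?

value 1: 1 assignment (counts)
value 4/5: 4 assignments (counts)
value 3/5: 9 assignments
value 2/5: 16 assignments
value 1/5: 25 assignments
value 0: 161 assignments
So 5 of the 216 assignments meet the threshold.

5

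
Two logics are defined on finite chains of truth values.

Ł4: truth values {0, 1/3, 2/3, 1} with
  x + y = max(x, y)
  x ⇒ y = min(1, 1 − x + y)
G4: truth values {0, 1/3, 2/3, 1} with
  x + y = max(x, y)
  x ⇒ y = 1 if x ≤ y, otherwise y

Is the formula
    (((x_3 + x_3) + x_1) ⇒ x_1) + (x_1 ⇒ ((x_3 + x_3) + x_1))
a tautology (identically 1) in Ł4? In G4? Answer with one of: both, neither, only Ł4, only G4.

both

In Ł4: every assignment gives 1 — tautology.
In G4: every assignment gives 1 — tautology.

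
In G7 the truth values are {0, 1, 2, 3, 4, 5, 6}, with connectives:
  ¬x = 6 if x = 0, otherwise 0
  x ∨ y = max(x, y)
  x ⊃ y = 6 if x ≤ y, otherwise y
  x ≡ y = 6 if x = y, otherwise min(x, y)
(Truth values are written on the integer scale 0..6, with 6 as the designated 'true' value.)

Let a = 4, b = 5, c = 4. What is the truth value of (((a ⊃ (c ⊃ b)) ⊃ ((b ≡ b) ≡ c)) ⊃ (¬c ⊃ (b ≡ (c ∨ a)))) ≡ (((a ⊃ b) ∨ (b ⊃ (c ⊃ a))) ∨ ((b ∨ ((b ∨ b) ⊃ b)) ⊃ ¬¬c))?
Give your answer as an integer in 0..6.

c ⊃ b = 4 ⊃ 5 = 6
a ⊃ (c ⊃ b) = 4 ⊃ 6 = 6
b ≡ b = 5 ≡ 5 = 6
(b ≡ b) ≡ c = 6 ≡ 4 = 4
(a ⊃ (c ⊃ b)) ⊃ ((b ≡ b) ≡ c) = 6 ⊃ 4 = 4
¬c = ¬4 = 0
c ∨ a = 4 ∨ 4 = 4
b ≡ (c ∨ a) = 5 ≡ 4 = 4
¬c ⊃ (b ≡ (c ∨ a)) = 0 ⊃ 4 = 6
((a ⊃ (c ⊃ b)) ⊃ ((b ≡ b) ≡ c)) ⊃ (¬c ⊃ (b ≡ (c ∨ a))) = 4 ⊃ 6 = 6
a ⊃ b = 4 ⊃ 5 = 6
c ⊃ a = 4 ⊃ 4 = 6
b ⊃ (c ⊃ a) = 5 ⊃ 6 = 6
(a ⊃ b) ∨ (b ⊃ (c ⊃ a)) = 6 ∨ 6 = 6
b ∨ b = 5 ∨ 5 = 5
(b ∨ b) ⊃ b = 5 ⊃ 5 = 6
b ∨ ((b ∨ b) ⊃ b) = 5 ∨ 6 = 6
¬c = ¬4 = 0
¬¬c = ¬0 = 6
(b ∨ ((b ∨ b) ⊃ b)) ⊃ ¬¬c = 6 ⊃ 6 = 6
((a ⊃ b) ∨ (b ⊃ (c ⊃ a))) ∨ ((b ∨ ((b ∨ b) ⊃ b)) ⊃ ¬¬c) = 6 ∨ 6 = 6
(((a ⊃ (c ⊃ b)) ⊃ ((b ≡ b) ≡ c)) ⊃ (¬c ⊃ (b ≡ (c ∨ a)))) ≡ (((a ⊃ b) ∨ (b ⊃ (c ⊃ a))) ∨ ((b ∨ ((b ∨ b) ⊃ b)) ⊃ ¬¬c)) = 6 ≡ 6 = 6

6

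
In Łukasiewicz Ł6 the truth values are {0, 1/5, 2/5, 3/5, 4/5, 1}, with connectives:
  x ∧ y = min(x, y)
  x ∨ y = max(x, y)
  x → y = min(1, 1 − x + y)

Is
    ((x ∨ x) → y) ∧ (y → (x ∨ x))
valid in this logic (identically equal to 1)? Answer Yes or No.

No

Counterexample: take x = 0, y = 1/5.
x ∨ x = 0 ∨ 0 = 0
(x ∨ x) → y = 0 → 1/5 = 1
y → (x ∨ x) = 1/5 → 0 = 4/5
((x ∨ x) → y) ∧ (y → (x ∨ x)) = 1 ∧ 4/5 = 4/5
This gives 4/5 ≠ 1.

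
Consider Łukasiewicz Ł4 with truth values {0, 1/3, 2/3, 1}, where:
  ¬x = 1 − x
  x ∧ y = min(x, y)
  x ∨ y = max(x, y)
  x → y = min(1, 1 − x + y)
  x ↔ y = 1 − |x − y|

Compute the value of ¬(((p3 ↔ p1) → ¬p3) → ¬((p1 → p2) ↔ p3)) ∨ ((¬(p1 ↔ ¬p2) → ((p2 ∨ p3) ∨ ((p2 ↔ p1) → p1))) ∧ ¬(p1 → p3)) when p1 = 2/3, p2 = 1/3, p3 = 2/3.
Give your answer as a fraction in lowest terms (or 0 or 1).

1/3

p3 ↔ p1 = 2/3 ↔ 2/3 = 1
¬p3 = ¬2/3 = 1/3
(p3 ↔ p1) → ¬p3 = 1 → 1/3 = 1/3
p1 → p2 = 2/3 → 1/3 = 2/3
(p1 → p2) ↔ p3 = 2/3 ↔ 2/3 = 1
¬((p1 → p2) ↔ p3) = ¬1 = 0
((p3 ↔ p1) → ¬p3) → ¬((p1 → p2) ↔ p3) = 1/3 → 0 = 2/3
¬(((p3 ↔ p1) → ¬p3) → ¬((p1 → p2) ↔ p3)) = ¬2/3 = 1/3
¬p2 = ¬1/3 = 2/3
p1 ↔ ¬p2 = 2/3 ↔ 2/3 = 1
¬(p1 ↔ ¬p2) = ¬1 = 0
p2 ∨ p3 = 1/3 ∨ 2/3 = 2/3
p2 ↔ p1 = 1/3 ↔ 2/3 = 2/3
(p2 ↔ p1) → p1 = 2/3 → 2/3 = 1
(p2 ∨ p3) ∨ ((p2 ↔ p1) → p1) = 2/3 ∨ 1 = 1
¬(p1 ↔ ¬p2) → ((p2 ∨ p3) ∨ ((p2 ↔ p1) → p1)) = 0 → 1 = 1
p1 → p3 = 2/3 → 2/3 = 1
¬(p1 → p3) = ¬1 = 0
(¬(p1 ↔ ¬p2) → ((p2 ∨ p3) ∨ ((p2 ↔ p1) → p1))) ∧ ¬(p1 → p3) = 1 ∧ 0 = 0
¬(((p3 ↔ p1) → ¬p3) → ¬((p1 → p2) ↔ p3)) ∨ ((¬(p1 ↔ ¬p2) → ((p2 ∨ p3) ∨ ((p2 ↔ p1) → p1))) ∧ ¬(p1 → p3)) = 1/3 ∨ 0 = 1/3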